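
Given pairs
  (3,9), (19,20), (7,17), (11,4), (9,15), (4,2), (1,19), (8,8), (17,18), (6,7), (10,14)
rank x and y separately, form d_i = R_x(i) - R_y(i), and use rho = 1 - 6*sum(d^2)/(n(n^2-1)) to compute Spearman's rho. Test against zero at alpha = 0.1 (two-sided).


Step 1: Rank x and y separately (midranks; no ties here).
rank(x): 3->2, 19->11, 7->5, 11->9, 9->7, 4->3, 1->1, 8->6, 17->10, 6->4, 10->8
rank(y): 9->5, 20->11, 17->8, 4->2, 15->7, 2->1, 19->10, 8->4, 18->9, 7->3, 14->6
Step 2: d_i = R_x(i) - R_y(i); compute d_i^2.
  (2-5)^2=9, (11-11)^2=0, (5-8)^2=9, (9-2)^2=49, (7-7)^2=0, (3-1)^2=4, (1-10)^2=81, (6-4)^2=4, (10-9)^2=1, (4-3)^2=1, (8-6)^2=4
sum(d^2) = 162.
Step 3: rho = 1 - 6*162 / (11*(11^2 - 1)) = 1 - 972/1320 = 0.263636.
Step 4: Under H0, t = rho * sqrt((n-2)/(1-rho^2)) = 0.8199 ~ t(9).
Step 5: Two-sided p-value from the t-distribution with 9 df = 0.433441.
Step 6: alpha = 0.1. fail to reject H0.

rho = 0.2636, p = 0.433441, fail to reject H0 at alpha = 0.1.


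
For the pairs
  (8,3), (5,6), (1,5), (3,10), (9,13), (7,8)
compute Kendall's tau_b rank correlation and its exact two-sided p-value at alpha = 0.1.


Step 1: Enumerate the 15 unordered pairs (i,j) with i<j and classify each by sign(x_j-x_i) * sign(y_j-y_i).
  (1,2):dx=-3,dy=+3->D; (1,3):dx=-7,dy=+2->D; (1,4):dx=-5,dy=+7->D; (1,5):dx=+1,dy=+10->C
  (1,6):dx=-1,dy=+5->D; (2,3):dx=-4,dy=-1->C; (2,4):dx=-2,dy=+4->D; (2,5):dx=+4,dy=+7->C
  (2,6):dx=+2,dy=+2->C; (3,4):dx=+2,dy=+5->C; (3,5):dx=+8,dy=+8->C; (3,6):dx=+6,dy=+3->C
  (4,5):dx=+6,dy=+3->C; (4,6):dx=+4,dy=-2->D; (5,6):dx=-2,dy=-5->C
Step 2: C = 9, D = 6, total pairs = 15.
Step 3: tau = (C - D)/(n(n-1)/2) = (9 - 6)/15 = 0.200000.
Step 4: Exact two-sided p-value (enumerate n! = 720 permutations of y under H0): p = 0.719444.
Step 5: alpha = 0.1. fail to reject H0.

tau_b = 0.2000 (C=9, D=6), p = 0.719444, fail to reject H0.


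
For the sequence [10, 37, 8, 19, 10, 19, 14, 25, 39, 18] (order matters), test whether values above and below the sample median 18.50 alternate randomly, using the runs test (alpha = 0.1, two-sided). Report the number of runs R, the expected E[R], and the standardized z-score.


Step 1: Compute median = 18.50; label A = above, B = below.
Labels in order: BABABABAAB  (n_A = 5, n_B = 5)
Step 2: Count runs R = 9.
Step 3: Under H0 (random ordering), E[R] = 2*n_A*n_B/(n_A+n_B) + 1 = 2*5*5/10 + 1 = 6.0000.
        Var[R] = 2*n_A*n_B*(2*n_A*n_B - n_A - n_B) / ((n_A+n_B)^2 * (n_A+n_B-1)) = 2000/900 = 2.2222.
        SD[R] = 1.4907.
Step 4: Continuity-corrected z = (R - 0.5 - E[R]) / SD[R] = (9 - 0.5 - 6.0000) / 1.4907 = 1.6771.
Step 5: Two-sided p-value via normal approximation = 2*(1 - Phi(|z|)) = 0.093533.
Step 6: alpha = 0.1. reject H0.

R = 9, z = 1.6771, p = 0.093533, reject H0.


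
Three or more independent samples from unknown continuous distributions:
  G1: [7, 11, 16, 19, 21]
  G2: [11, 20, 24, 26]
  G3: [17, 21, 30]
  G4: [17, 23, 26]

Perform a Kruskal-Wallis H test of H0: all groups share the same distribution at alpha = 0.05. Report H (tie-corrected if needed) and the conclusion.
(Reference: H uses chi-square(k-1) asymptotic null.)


Step 1: Combine all N = 15 observations and assign midranks.
sorted (value, group, rank): (7,G1,1), (11,G1,2.5), (11,G2,2.5), (16,G1,4), (17,G3,5.5), (17,G4,5.5), (19,G1,7), (20,G2,8), (21,G1,9.5), (21,G3,9.5), (23,G4,11), (24,G2,12), (26,G2,13.5), (26,G4,13.5), (30,G3,15)
Step 2: Sum ranks within each group.
R_1 = 24 (n_1 = 5)
R_2 = 36 (n_2 = 4)
R_3 = 30 (n_3 = 3)
R_4 = 30 (n_4 = 3)
Step 3: H = 12/(N(N+1)) * sum(R_i^2/n_i) - 3(N+1)
     = 12/(15*16) * (24^2/5 + 36^2/4 + 30^2/3 + 30^2/3) - 3*16
     = 0.050000 * 1039.2 - 48
     = 3.960000.
Step 4: Ties present; correction factor C = 1 - 24/(15^3 - 15) = 0.992857. Corrected H = 3.960000 / 0.992857 = 3.988489.
Step 5: Under H0, H ~ chi^2(3); p-value = 0.262710.
Step 6: alpha = 0.05. fail to reject H0.

H = 3.9885, df = 3, p = 0.262710, fail to reject H0.


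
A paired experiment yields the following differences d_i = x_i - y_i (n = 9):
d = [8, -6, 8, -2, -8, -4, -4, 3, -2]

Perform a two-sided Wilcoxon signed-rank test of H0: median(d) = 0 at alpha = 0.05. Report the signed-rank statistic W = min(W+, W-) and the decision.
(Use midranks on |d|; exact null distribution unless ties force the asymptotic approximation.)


Step 1: Drop any zero differences (none here) and take |d_i|.
|d| = [8, 6, 8, 2, 8, 4, 4, 3, 2]
Step 2: Midrank |d_i| (ties get averaged ranks).
ranks: |8|->8, |6|->6, |8|->8, |2|->1.5, |8|->8, |4|->4.5, |4|->4.5, |3|->3, |2|->1.5
Step 3: Attach original signs; sum ranks with positive sign and with negative sign.
W+ = 8 + 8 + 3 = 19
W- = 6 + 1.5 + 8 + 4.5 + 4.5 + 1.5 = 26
(Check: W+ + W- = 45 should equal n(n+1)/2 = 45.)
Step 4: Test statistic W = min(W+, W-) = 19.
Step 5: Ties in |d|, so use the tie-corrected normal approximation.
        E[W] = n(n+1)/4 = 9*10/4 = 22.5.
        Tie groups: |d|=2 (t=2), |d|=4 (t=2), |d|=8 (t=3); sum(t^3 - t) = 36.
        Var[W] = n(n+1)(2n+1)/24 - sum(t^3-t)/48 = 1710/24 - 36/48 = 70.5.
        z = (W - E[W]) / sqrt(Var[W]) = (19 - 22.5) / 8.3964 = -0.4168.
        Two-sided p = 2*Phi(z) = 0.676793.
Step 6: alpha = 0.05. fail to reject H0.

W+ = 19, W- = 26, W = min = 19, p = 0.676793, fail to reject H0.


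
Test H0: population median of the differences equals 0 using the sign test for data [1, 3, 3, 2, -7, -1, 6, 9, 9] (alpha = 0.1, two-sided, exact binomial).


Step 1: Discard zero differences. Original n = 9; n_eff = number of nonzero differences = 9.
Nonzero differences (with sign): +1, +3, +3, +2, -7, -1, +6, +9, +9
Step 2: Count signs: positive = 7, negative = 2.
Step 3: Under H0: P(positive) = 0.5, so the number of positives S ~ Bin(9, 0.5).
Step 4: Two-sided exact p-value = sum of Bin(9,0.5) probabilities at or below the observed probability = 0.179688.
Step 5: alpha = 0.1. fail to reject H0.

n_eff = 9, pos = 7, neg = 2, p = 0.179688, fail to reject H0.


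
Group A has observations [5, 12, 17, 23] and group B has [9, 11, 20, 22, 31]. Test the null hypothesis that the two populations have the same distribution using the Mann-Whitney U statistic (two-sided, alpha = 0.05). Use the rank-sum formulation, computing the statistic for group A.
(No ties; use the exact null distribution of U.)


Step 1: Combine and sort all 9 observations; assign midranks.
sorted (value, group): (5,X), (9,Y), (11,Y), (12,X), (17,X), (20,Y), (22,Y), (23,X), (31,Y)
ranks: 5->1, 9->2, 11->3, 12->4, 17->5, 20->6, 22->7, 23->8, 31->9
Step 2: Rank sum for X: R1 = 1 + 4 + 5 + 8 = 18.
Step 3: U_X = R1 - n1(n1+1)/2 = 18 - 4*5/2 = 18 - 10 = 8.
       U_Y = n1*n2 - U_X = 20 - 8 = 12.
Step 4: No ties, so the exact null distribution of U (based on enumerating the C(9,4) = 126 equally likely rank assignments) gives the two-sided p-value.
Step 5: p-value = 0.730159; compare to alpha = 0.05. fail to reject H0.

U_X = 8, p = 0.730159, fail to reject H0 at alpha = 0.05.


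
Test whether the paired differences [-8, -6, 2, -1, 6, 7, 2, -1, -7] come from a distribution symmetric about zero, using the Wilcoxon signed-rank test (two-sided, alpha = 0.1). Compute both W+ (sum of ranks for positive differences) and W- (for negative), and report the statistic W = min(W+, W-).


Step 1: Drop any zero differences (none here) and take |d_i|.
|d| = [8, 6, 2, 1, 6, 7, 2, 1, 7]
Step 2: Midrank |d_i| (ties get averaged ranks).
ranks: |8|->9, |6|->5.5, |2|->3.5, |1|->1.5, |6|->5.5, |7|->7.5, |2|->3.5, |1|->1.5, |7|->7.5
Step 3: Attach original signs; sum ranks with positive sign and with negative sign.
W+ = 3.5 + 5.5 + 7.5 + 3.5 = 20
W- = 9 + 5.5 + 1.5 + 1.5 + 7.5 = 25
(Check: W+ + W- = 45 should equal n(n+1)/2 = 45.)
Step 4: Test statistic W = min(W+, W-) = 20.
Step 5: Ties in |d|, so use the tie-corrected normal approximation.
        E[W] = n(n+1)/4 = 9*10/4 = 22.5.
        Tie groups: |d|=1 (t=2), |d|=2 (t=2), |d|=6 (t=2), |d|=7 (t=2); sum(t^3 - t) = 24.
        Var[W] = n(n+1)(2n+1)/24 - sum(t^3-t)/48 = 1710/24 - 24/48 = 70.75.
        z = (W - E[W]) / sqrt(Var[W]) = (20 - 22.5) / 8.4113 = -0.2972.
        Two-sided p = 2*Phi(z) = 0.766299.
Step 6: alpha = 0.1. fail to reject H0.

W+ = 20, W- = 25, W = min = 20, p = 0.766299, fail to reject H0.


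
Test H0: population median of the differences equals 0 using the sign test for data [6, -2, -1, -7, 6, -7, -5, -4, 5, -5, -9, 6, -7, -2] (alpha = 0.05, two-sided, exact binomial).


Step 1: Discard zero differences. Original n = 14; n_eff = number of nonzero differences = 14.
Nonzero differences (with sign): +6, -2, -1, -7, +6, -7, -5, -4, +5, -5, -9, +6, -7, -2
Step 2: Count signs: positive = 4, negative = 10.
Step 3: Under H0: P(positive) = 0.5, so the number of positives S ~ Bin(14, 0.5).
Step 4: Two-sided exact p-value = sum of Bin(14,0.5) probabilities at or below the observed probability = 0.179565.
Step 5: alpha = 0.05. fail to reject H0.

n_eff = 14, pos = 4, neg = 10, p = 0.179565, fail to reject H0.


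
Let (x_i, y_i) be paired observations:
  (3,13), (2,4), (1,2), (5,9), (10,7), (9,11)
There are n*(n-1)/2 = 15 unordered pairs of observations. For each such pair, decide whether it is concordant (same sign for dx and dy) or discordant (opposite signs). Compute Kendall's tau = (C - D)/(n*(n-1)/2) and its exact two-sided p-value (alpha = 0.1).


Step 1: Enumerate the 15 unordered pairs (i,j) with i<j and classify each by sign(x_j-x_i) * sign(y_j-y_i).
  (1,2):dx=-1,dy=-9->C; (1,3):dx=-2,dy=-11->C; (1,4):dx=+2,dy=-4->D; (1,5):dx=+7,dy=-6->D
  (1,6):dx=+6,dy=-2->D; (2,3):dx=-1,dy=-2->C; (2,4):dx=+3,dy=+5->C; (2,5):dx=+8,dy=+3->C
  (2,6):dx=+7,dy=+7->C; (3,4):dx=+4,dy=+7->C; (3,5):dx=+9,dy=+5->C; (3,6):dx=+8,dy=+9->C
  (4,5):dx=+5,dy=-2->D; (4,6):dx=+4,dy=+2->C; (5,6):dx=-1,dy=+4->D
Step 2: C = 10, D = 5, total pairs = 15.
Step 3: tau = (C - D)/(n(n-1)/2) = (10 - 5)/15 = 0.333333.
Step 4: Exact two-sided p-value (enumerate n! = 720 permutations of y under H0): p = 0.469444.
Step 5: alpha = 0.1. fail to reject H0.

tau_b = 0.3333 (C=10, D=5), p = 0.469444, fail to reject H0.


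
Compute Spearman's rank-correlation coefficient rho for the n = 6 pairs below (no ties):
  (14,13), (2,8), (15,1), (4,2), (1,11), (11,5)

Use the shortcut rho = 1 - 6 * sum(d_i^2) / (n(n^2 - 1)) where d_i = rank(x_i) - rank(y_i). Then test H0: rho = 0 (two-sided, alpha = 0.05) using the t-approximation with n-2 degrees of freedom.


Step 1: Rank x and y separately (midranks; no ties here).
rank(x): 14->5, 2->2, 15->6, 4->3, 1->1, 11->4
rank(y): 13->6, 8->4, 1->1, 2->2, 11->5, 5->3
Step 2: d_i = R_x(i) - R_y(i); compute d_i^2.
  (5-6)^2=1, (2-4)^2=4, (6-1)^2=25, (3-2)^2=1, (1-5)^2=16, (4-3)^2=1
sum(d^2) = 48.
Step 3: rho = 1 - 6*48 / (6*(6^2 - 1)) = 1 - 288/210 = -0.371429.
Step 4: Under H0, t = rho * sqrt((n-2)/(1-rho^2)) = -0.8001 ~ t(4).
Step 5: Two-sided p-value from the t-distribution with 4 df = 0.468478.
Step 6: alpha = 0.05. fail to reject H0.

rho = -0.3714, p = 0.468478, fail to reject H0 at alpha = 0.05.


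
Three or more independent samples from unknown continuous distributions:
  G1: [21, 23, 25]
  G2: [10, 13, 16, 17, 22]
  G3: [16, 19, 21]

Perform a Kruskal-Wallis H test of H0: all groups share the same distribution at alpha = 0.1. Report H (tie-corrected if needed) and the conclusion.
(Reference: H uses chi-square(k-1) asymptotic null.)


Step 1: Combine all N = 11 observations and assign midranks.
sorted (value, group, rank): (10,G2,1), (13,G2,2), (16,G2,3.5), (16,G3,3.5), (17,G2,5), (19,G3,6), (21,G1,7.5), (21,G3,7.5), (22,G2,9), (23,G1,10), (25,G1,11)
Step 2: Sum ranks within each group.
R_1 = 28.5 (n_1 = 3)
R_2 = 20.5 (n_2 = 5)
R_3 = 17 (n_3 = 3)
Step 3: H = 12/(N(N+1)) * sum(R_i^2/n_i) - 3(N+1)
     = 12/(11*12) * (28.5^2/3 + 20.5^2/5 + 17^2/3) - 3*12
     = 0.090909 * 451.133 - 36
     = 5.012121.
Step 4: Ties present; correction factor C = 1 - 12/(11^3 - 11) = 0.990909. Corrected H = 5.012121 / 0.990909 = 5.058104.
Step 5: Under H0, H ~ chi^2(2); p-value = 0.079735.
Step 6: alpha = 0.1. reject H0.

H = 5.0581, df = 2, p = 0.079735, reject H0.


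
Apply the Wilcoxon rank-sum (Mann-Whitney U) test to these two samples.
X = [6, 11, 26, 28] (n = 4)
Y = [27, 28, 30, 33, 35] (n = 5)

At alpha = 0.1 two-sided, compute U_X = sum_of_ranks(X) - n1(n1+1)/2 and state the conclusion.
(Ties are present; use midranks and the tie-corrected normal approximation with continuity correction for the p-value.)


Step 1: Combine and sort all 9 observations; assign midranks.
sorted (value, group): (6,X), (11,X), (26,X), (27,Y), (28,X), (28,Y), (30,Y), (33,Y), (35,Y)
ranks: 6->1, 11->2, 26->3, 27->4, 28->5.5, 28->5.5, 30->7, 33->8, 35->9
Step 2: Rank sum for X: R1 = 1 + 2 + 3 + 5.5 = 11.5.
Step 3: U_X = R1 - n1(n1+1)/2 = 11.5 - 4*5/2 = 11.5 - 10 = 1.5.
       U_Y = n1*n2 - U_X = 20 - 1.5 = 18.5.
Step 4: Ties are present, so use the tie-corrected normal approximation (with continuity correction) for the p-value.
Step 5: p-value = 0.049090; compare to alpha = 0.1. reject H0.

U_X = 1.5, p = 0.049090, reject H0 at alpha = 0.1.


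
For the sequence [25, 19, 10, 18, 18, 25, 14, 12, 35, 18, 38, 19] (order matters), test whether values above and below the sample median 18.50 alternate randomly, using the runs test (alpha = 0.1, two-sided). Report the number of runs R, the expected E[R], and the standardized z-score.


Step 1: Compute median = 18.50; label A = above, B = below.
Labels in order: AABBBABBABAA  (n_A = 6, n_B = 6)
Step 2: Count runs R = 7.
Step 3: Under H0 (random ordering), E[R] = 2*n_A*n_B/(n_A+n_B) + 1 = 2*6*6/12 + 1 = 7.0000.
        Var[R] = 2*n_A*n_B*(2*n_A*n_B - n_A - n_B) / ((n_A+n_B)^2 * (n_A+n_B-1)) = 4320/1584 = 2.7273.
        SD[R] = 1.6514.
Step 4: R = E[R], so z = 0 with no continuity correction.
Step 5: Two-sided p-value via normal approximation = 2*(1 - Phi(|z|)) = 1.000000.
Step 6: alpha = 0.1. fail to reject H0.

R = 7, z = 0.0000, p = 1.000000, fail to reject H0.


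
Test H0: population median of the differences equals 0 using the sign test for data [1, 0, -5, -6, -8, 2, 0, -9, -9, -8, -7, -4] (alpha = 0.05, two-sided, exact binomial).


Step 1: Discard zero differences. Original n = 12; n_eff = number of nonzero differences = 10.
Nonzero differences (with sign): +1, -5, -6, -8, +2, -9, -9, -8, -7, -4
Step 2: Count signs: positive = 2, negative = 8.
Step 3: Under H0: P(positive) = 0.5, so the number of positives S ~ Bin(10, 0.5).
Step 4: Two-sided exact p-value = sum of Bin(10,0.5) probabilities at or below the observed probability = 0.109375.
Step 5: alpha = 0.05. fail to reject H0.

n_eff = 10, pos = 2, neg = 8, p = 0.109375, fail to reject H0.


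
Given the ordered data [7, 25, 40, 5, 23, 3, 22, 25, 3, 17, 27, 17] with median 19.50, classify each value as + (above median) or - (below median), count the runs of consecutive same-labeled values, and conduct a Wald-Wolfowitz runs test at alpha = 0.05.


Step 1: Compute median = 19.50; label A = above, B = below.
Labels in order: BAABABAABBAB  (n_A = 6, n_B = 6)
Step 2: Count runs R = 9.
Step 3: Under H0 (random ordering), E[R] = 2*n_A*n_B/(n_A+n_B) + 1 = 2*6*6/12 + 1 = 7.0000.
        Var[R] = 2*n_A*n_B*(2*n_A*n_B - n_A - n_B) / ((n_A+n_B)^2 * (n_A+n_B-1)) = 4320/1584 = 2.7273.
        SD[R] = 1.6514.
Step 4: Continuity-corrected z = (R - 0.5 - E[R]) / SD[R] = (9 - 0.5 - 7.0000) / 1.6514 = 0.9083.
Step 5: Two-sided p-value via normal approximation = 2*(1 - Phi(|z|)) = 0.363722.
Step 6: alpha = 0.05. fail to reject H0.

R = 9, z = 0.9083, p = 0.363722, fail to reject H0.


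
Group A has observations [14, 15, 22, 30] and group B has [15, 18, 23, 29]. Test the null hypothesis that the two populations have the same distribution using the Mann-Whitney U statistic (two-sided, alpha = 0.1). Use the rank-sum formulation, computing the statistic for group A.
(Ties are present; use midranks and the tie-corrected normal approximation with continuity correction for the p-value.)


Step 1: Combine and sort all 8 observations; assign midranks.
sorted (value, group): (14,X), (15,X), (15,Y), (18,Y), (22,X), (23,Y), (29,Y), (30,X)
ranks: 14->1, 15->2.5, 15->2.5, 18->4, 22->5, 23->6, 29->7, 30->8
Step 2: Rank sum for X: R1 = 1 + 2.5 + 5 + 8 = 16.5.
Step 3: U_X = R1 - n1(n1+1)/2 = 16.5 - 4*5/2 = 16.5 - 10 = 6.5.
       U_Y = n1*n2 - U_X = 16 - 6.5 = 9.5.
Step 4: Ties are present, so use the tie-corrected normal approximation (with continuity correction) for the p-value.
Step 5: p-value = 0.771503; compare to alpha = 0.1. fail to reject H0.

U_X = 6.5, p = 0.771503, fail to reject H0 at alpha = 0.1.


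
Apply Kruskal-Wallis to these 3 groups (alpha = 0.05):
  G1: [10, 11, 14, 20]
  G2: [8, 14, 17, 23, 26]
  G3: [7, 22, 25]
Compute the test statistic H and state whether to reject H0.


Step 1: Combine all N = 12 observations and assign midranks.
sorted (value, group, rank): (7,G3,1), (8,G2,2), (10,G1,3), (11,G1,4), (14,G1,5.5), (14,G2,5.5), (17,G2,7), (20,G1,8), (22,G3,9), (23,G2,10), (25,G3,11), (26,G2,12)
Step 2: Sum ranks within each group.
R_1 = 20.5 (n_1 = 4)
R_2 = 36.5 (n_2 = 5)
R_3 = 21 (n_3 = 3)
Step 3: H = 12/(N(N+1)) * sum(R_i^2/n_i) - 3(N+1)
     = 12/(12*13) * (20.5^2/4 + 36.5^2/5 + 21^2/3) - 3*13
     = 0.076923 * 518.513 - 39
     = 0.885577.
Step 4: Ties present; correction factor C = 1 - 6/(12^3 - 12) = 0.996503. Corrected H = 0.885577 / 0.996503 = 0.888684.
Step 5: Under H0, H ~ chi^2(2); p-value = 0.641246.
Step 6: alpha = 0.05. fail to reject H0.

H = 0.8887, df = 2, p = 0.641246, fail to reject H0.


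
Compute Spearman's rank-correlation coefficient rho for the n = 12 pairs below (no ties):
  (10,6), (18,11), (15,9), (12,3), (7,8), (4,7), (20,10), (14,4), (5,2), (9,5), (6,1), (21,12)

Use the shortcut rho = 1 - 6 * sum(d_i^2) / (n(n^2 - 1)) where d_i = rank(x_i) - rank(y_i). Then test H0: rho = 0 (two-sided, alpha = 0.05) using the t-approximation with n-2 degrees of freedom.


Step 1: Rank x and y separately (midranks; no ties here).
rank(x): 10->6, 18->10, 15->9, 12->7, 7->4, 4->1, 20->11, 14->8, 5->2, 9->5, 6->3, 21->12
rank(y): 6->6, 11->11, 9->9, 3->3, 8->8, 7->7, 10->10, 4->4, 2->2, 5->5, 1->1, 12->12
Step 2: d_i = R_x(i) - R_y(i); compute d_i^2.
  (6-6)^2=0, (10-11)^2=1, (9-9)^2=0, (7-3)^2=16, (4-8)^2=16, (1-7)^2=36, (11-10)^2=1, (8-4)^2=16, (2-2)^2=0, (5-5)^2=0, (3-1)^2=4, (12-12)^2=0
sum(d^2) = 90.
Step 3: rho = 1 - 6*90 / (12*(12^2 - 1)) = 1 - 540/1716 = 0.685315.
Step 4: Under H0, t = rho * sqrt((n-2)/(1-rho^2)) = 2.9759 ~ t(10).
Step 5: Two-sided p-value from the t-distribution with 10 df = 0.013906.
Step 6: alpha = 0.05. reject H0.

rho = 0.6853, p = 0.013906, reject H0 at alpha = 0.05.


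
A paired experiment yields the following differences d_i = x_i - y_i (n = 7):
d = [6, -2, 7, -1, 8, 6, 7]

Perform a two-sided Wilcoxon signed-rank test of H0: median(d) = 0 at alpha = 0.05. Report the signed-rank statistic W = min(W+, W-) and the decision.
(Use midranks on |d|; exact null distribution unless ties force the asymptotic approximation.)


Step 1: Drop any zero differences (none here) and take |d_i|.
|d| = [6, 2, 7, 1, 8, 6, 7]
Step 2: Midrank |d_i| (ties get averaged ranks).
ranks: |6|->3.5, |2|->2, |7|->5.5, |1|->1, |8|->7, |6|->3.5, |7|->5.5
Step 3: Attach original signs; sum ranks with positive sign and with negative sign.
W+ = 3.5 + 5.5 + 7 + 3.5 + 5.5 = 25
W- = 2 + 1 = 3
(Check: W+ + W- = 28 should equal n(n+1)/2 = 28.)
Step 4: Test statistic W = min(W+, W-) = 3.
Step 5: Ties in |d|, so use the tie-corrected normal approximation.
        E[W] = n(n+1)/4 = 7*8/4 = 14.
        Tie groups: |d|=6 (t=2), |d|=7 (t=2); sum(t^3 - t) = 12.
        Var[W] = n(n+1)(2n+1)/24 - sum(t^3-t)/48 = 840/24 - 12/48 = 34.75.
        z = (W - E[W]) / sqrt(Var[W]) = (3 - 14) / 5.8949 = -1.8660.
        Two-sided p = 2*Phi(z) = 0.062039.
Step 6: alpha = 0.05. fail to reject H0.

W+ = 25, W- = 3, W = min = 3, p = 0.062039, fail to reject H0.


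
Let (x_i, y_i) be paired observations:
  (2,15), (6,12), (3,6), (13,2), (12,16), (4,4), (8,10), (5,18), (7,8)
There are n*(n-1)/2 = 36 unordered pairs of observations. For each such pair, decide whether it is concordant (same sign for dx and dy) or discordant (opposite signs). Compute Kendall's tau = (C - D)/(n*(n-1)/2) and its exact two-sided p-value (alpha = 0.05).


Step 1: Enumerate the 36 unordered pairs (i,j) with i<j and classify each by sign(x_j-x_i) * sign(y_j-y_i).
  (1,2):dx=+4,dy=-3->D; (1,3):dx=+1,dy=-9->D; (1,4):dx=+11,dy=-13->D; (1,5):dx=+10,dy=+1->C
  (1,6):dx=+2,dy=-11->D; (1,7):dx=+6,dy=-5->D; (1,8):dx=+3,dy=+3->C; (1,9):dx=+5,dy=-7->D
  (2,3):dx=-3,dy=-6->C; (2,4):dx=+7,dy=-10->D; (2,5):dx=+6,dy=+4->C; (2,6):dx=-2,dy=-8->C
  (2,7):dx=+2,dy=-2->D; (2,8):dx=-1,dy=+6->D; (2,9):dx=+1,dy=-4->D; (3,4):dx=+10,dy=-4->D
  (3,5):dx=+9,dy=+10->C; (3,6):dx=+1,dy=-2->D; (3,7):dx=+5,dy=+4->C; (3,8):dx=+2,dy=+12->C
  (3,9):dx=+4,dy=+2->C; (4,5):dx=-1,dy=+14->D; (4,6):dx=-9,dy=+2->D; (4,7):dx=-5,dy=+8->D
  (4,8):dx=-8,dy=+16->D; (4,9):dx=-6,dy=+6->D; (5,6):dx=-8,dy=-12->C; (5,7):dx=-4,dy=-6->C
  (5,8):dx=-7,dy=+2->D; (5,9):dx=-5,dy=-8->C; (6,7):dx=+4,dy=+6->C; (6,8):dx=+1,dy=+14->C
  (6,9):dx=+3,dy=+4->C; (7,8):dx=-3,dy=+8->D; (7,9):dx=-1,dy=-2->C; (8,9):dx=+2,dy=-10->D
Step 2: C = 16, D = 20, total pairs = 36.
Step 3: tau = (C - D)/(n(n-1)/2) = (16 - 20)/36 = -0.111111.
Step 4: Exact two-sided p-value (enumerate n! = 362880 permutations of y under H0): p = 0.761414.
Step 5: alpha = 0.05. fail to reject H0.

tau_b = -0.1111 (C=16, D=20), p = 0.761414, fail to reject H0.


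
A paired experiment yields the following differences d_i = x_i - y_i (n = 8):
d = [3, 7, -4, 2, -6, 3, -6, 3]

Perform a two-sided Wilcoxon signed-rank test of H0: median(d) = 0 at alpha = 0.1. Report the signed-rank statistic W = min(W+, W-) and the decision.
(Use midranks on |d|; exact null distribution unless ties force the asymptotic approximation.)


Step 1: Drop any zero differences (none here) and take |d_i|.
|d| = [3, 7, 4, 2, 6, 3, 6, 3]
Step 2: Midrank |d_i| (ties get averaged ranks).
ranks: |3|->3, |7|->8, |4|->5, |2|->1, |6|->6.5, |3|->3, |6|->6.5, |3|->3
Step 3: Attach original signs; sum ranks with positive sign and with negative sign.
W+ = 3 + 8 + 1 + 3 + 3 = 18
W- = 5 + 6.5 + 6.5 = 18
(Check: W+ + W- = 36 should equal n(n+1)/2 = 36.)
Step 4: Test statistic W = min(W+, W-) = 18.
Step 5: Ties in |d|, so use the tie-corrected normal approximation.
        E[W] = n(n+1)/4 = 8*9/4 = 18.
        Tie groups: |d|=3 (t=3), |d|=6 (t=2); sum(t^3 - t) = 30.
        Var[W] = n(n+1)(2n+1)/24 - sum(t^3-t)/48 = 1224/24 - 30/48 = 50.375.
        z = (W - E[W]) / sqrt(Var[W]) = (18 - 18) / 7.0975 = 0.0000.
        Two-sided p = 2*Phi(z) = 1.000000.
Step 6: alpha = 0.1. fail to reject H0.

W+ = 18, W- = 18, W = min = 18, p = 1.000000, fail to reject H0.


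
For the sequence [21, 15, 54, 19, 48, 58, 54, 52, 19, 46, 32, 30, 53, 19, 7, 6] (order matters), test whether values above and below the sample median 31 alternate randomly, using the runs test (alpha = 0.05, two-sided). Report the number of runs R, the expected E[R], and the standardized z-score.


Step 1: Compute median = 31; label A = above, B = below.
Labels in order: BBABAAAABAABABBB  (n_A = 8, n_B = 8)
Step 2: Count runs R = 9.
Step 3: Under H0 (random ordering), E[R] = 2*n_A*n_B/(n_A+n_B) + 1 = 2*8*8/16 + 1 = 9.0000.
        Var[R] = 2*n_A*n_B*(2*n_A*n_B - n_A - n_B) / ((n_A+n_B)^2 * (n_A+n_B-1)) = 14336/3840 = 3.7333.
        SD[R] = 1.9322.
Step 4: R = E[R], so z = 0 with no continuity correction.
Step 5: Two-sided p-value via normal approximation = 2*(1 - Phi(|z|)) = 1.000000.
Step 6: alpha = 0.05. fail to reject H0.

R = 9, z = 0.0000, p = 1.000000, fail to reject H0.


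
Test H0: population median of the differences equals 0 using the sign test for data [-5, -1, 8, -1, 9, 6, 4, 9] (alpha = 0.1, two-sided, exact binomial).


Step 1: Discard zero differences. Original n = 8; n_eff = number of nonzero differences = 8.
Nonzero differences (with sign): -5, -1, +8, -1, +9, +6, +4, +9
Step 2: Count signs: positive = 5, negative = 3.
Step 3: Under H0: P(positive) = 0.5, so the number of positives S ~ Bin(8, 0.5).
Step 4: Two-sided exact p-value = sum of Bin(8,0.5) probabilities at or below the observed probability = 0.726562.
Step 5: alpha = 0.1. fail to reject H0.

n_eff = 8, pos = 5, neg = 3, p = 0.726562, fail to reject H0.


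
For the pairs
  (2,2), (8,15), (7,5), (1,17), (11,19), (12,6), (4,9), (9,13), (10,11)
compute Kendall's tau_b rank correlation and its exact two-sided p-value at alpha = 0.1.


Step 1: Enumerate the 36 unordered pairs (i,j) with i<j and classify each by sign(x_j-x_i) * sign(y_j-y_i).
  (1,2):dx=+6,dy=+13->C; (1,3):dx=+5,dy=+3->C; (1,4):dx=-1,dy=+15->D; (1,5):dx=+9,dy=+17->C
  (1,6):dx=+10,dy=+4->C; (1,7):dx=+2,dy=+7->C; (1,8):dx=+7,dy=+11->C; (1,9):dx=+8,dy=+9->C
  (2,3):dx=-1,dy=-10->C; (2,4):dx=-7,dy=+2->D; (2,5):dx=+3,dy=+4->C; (2,6):dx=+4,dy=-9->D
  (2,7):dx=-4,dy=-6->C; (2,8):dx=+1,dy=-2->D; (2,9):dx=+2,dy=-4->D; (3,4):dx=-6,dy=+12->D
  (3,5):dx=+4,dy=+14->C; (3,6):dx=+5,dy=+1->C; (3,7):dx=-3,dy=+4->D; (3,8):dx=+2,dy=+8->C
  (3,9):dx=+3,dy=+6->C; (4,5):dx=+10,dy=+2->C; (4,6):dx=+11,dy=-11->D; (4,7):dx=+3,dy=-8->D
  (4,8):dx=+8,dy=-4->D; (4,9):dx=+9,dy=-6->D; (5,6):dx=+1,dy=-13->D; (5,7):dx=-7,dy=-10->C
  (5,8):dx=-2,dy=-6->C; (5,9):dx=-1,dy=-8->C; (6,7):dx=-8,dy=+3->D; (6,8):dx=-3,dy=+7->D
  (6,9):dx=-2,dy=+5->D; (7,8):dx=+5,dy=+4->C; (7,9):dx=+6,dy=+2->C; (8,9):dx=+1,dy=-2->D
Step 2: C = 20, D = 16, total pairs = 36.
Step 3: tau = (C - D)/(n(n-1)/2) = (20 - 16)/36 = 0.111111.
Step 4: Exact two-sided p-value (enumerate n! = 362880 permutations of y under H0): p = 0.761414.
Step 5: alpha = 0.1. fail to reject H0.

tau_b = 0.1111 (C=20, D=16), p = 0.761414, fail to reject H0.


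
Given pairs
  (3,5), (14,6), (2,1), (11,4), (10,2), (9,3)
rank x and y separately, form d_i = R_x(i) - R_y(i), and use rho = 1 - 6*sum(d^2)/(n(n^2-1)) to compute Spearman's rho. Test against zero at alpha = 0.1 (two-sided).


Step 1: Rank x and y separately (midranks; no ties here).
rank(x): 3->2, 14->6, 2->1, 11->5, 10->4, 9->3
rank(y): 5->5, 6->6, 1->1, 4->4, 2->2, 3->3
Step 2: d_i = R_x(i) - R_y(i); compute d_i^2.
  (2-5)^2=9, (6-6)^2=0, (1-1)^2=0, (5-4)^2=1, (4-2)^2=4, (3-3)^2=0
sum(d^2) = 14.
Step 3: rho = 1 - 6*14 / (6*(6^2 - 1)) = 1 - 84/210 = 0.600000.
Step 4: Under H0, t = rho * sqrt((n-2)/(1-rho^2)) = 1.5000 ~ t(4).
Step 5: Two-sided p-value from the t-distribution with 4 df = 0.208000.
Step 6: alpha = 0.1. fail to reject H0.

rho = 0.6000, p = 0.208000, fail to reject H0 at alpha = 0.1.


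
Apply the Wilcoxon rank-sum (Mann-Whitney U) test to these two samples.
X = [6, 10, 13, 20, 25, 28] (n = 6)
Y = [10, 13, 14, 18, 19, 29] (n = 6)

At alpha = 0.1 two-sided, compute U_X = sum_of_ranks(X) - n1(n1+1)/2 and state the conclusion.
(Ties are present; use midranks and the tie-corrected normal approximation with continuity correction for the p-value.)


Step 1: Combine and sort all 12 observations; assign midranks.
sorted (value, group): (6,X), (10,X), (10,Y), (13,X), (13,Y), (14,Y), (18,Y), (19,Y), (20,X), (25,X), (28,X), (29,Y)
ranks: 6->1, 10->2.5, 10->2.5, 13->4.5, 13->4.5, 14->6, 18->7, 19->8, 20->9, 25->10, 28->11, 29->12
Step 2: Rank sum for X: R1 = 1 + 2.5 + 4.5 + 9 + 10 + 11 = 38.
Step 3: U_X = R1 - n1(n1+1)/2 = 38 - 6*7/2 = 38 - 21 = 17.
       U_Y = n1*n2 - U_X = 36 - 17 = 19.
Step 4: Ties are present, so use the tie-corrected normal approximation (with continuity correction) for the p-value.
Step 5: p-value = 0.935962; compare to alpha = 0.1. fail to reject H0.

U_X = 17, p = 0.935962, fail to reject H0 at alpha = 0.1.


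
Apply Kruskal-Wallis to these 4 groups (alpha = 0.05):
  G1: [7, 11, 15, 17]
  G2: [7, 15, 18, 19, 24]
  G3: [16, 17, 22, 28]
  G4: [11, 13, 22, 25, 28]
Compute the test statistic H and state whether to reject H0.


Step 1: Combine all N = 18 observations and assign midranks.
sorted (value, group, rank): (7,G1,1.5), (7,G2,1.5), (11,G1,3.5), (11,G4,3.5), (13,G4,5), (15,G1,6.5), (15,G2,6.5), (16,G3,8), (17,G1,9.5), (17,G3,9.5), (18,G2,11), (19,G2,12), (22,G3,13.5), (22,G4,13.5), (24,G2,15), (25,G4,16), (28,G3,17.5), (28,G4,17.5)
Step 2: Sum ranks within each group.
R_1 = 21 (n_1 = 4)
R_2 = 46 (n_2 = 5)
R_3 = 48.5 (n_3 = 4)
R_4 = 55.5 (n_4 = 5)
Step 3: H = 12/(N(N+1)) * sum(R_i^2/n_i) - 3(N+1)
     = 12/(18*19) * (21^2/4 + 46^2/5 + 48.5^2/4 + 55.5^2/5) - 3*19
     = 0.035088 * 1737.56 - 57
     = 3.967105.
Step 4: Ties present; correction factor C = 1 - 36/(18^3 - 18) = 0.993808. Corrected H = 3.967105 / 0.993808 = 3.991822.
Step 5: Under H0, H ~ chi^2(3); p-value = 0.262349.
Step 6: alpha = 0.05. fail to reject H0.

H = 3.9918, df = 3, p = 0.262349, fail to reject H0.


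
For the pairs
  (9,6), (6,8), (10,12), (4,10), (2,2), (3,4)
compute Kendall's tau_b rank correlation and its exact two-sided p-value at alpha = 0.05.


Step 1: Enumerate the 15 unordered pairs (i,j) with i<j and classify each by sign(x_j-x_i) * sign(y_j-y_i).
  (1,2):dx=-3,dy=+2->D; (1,3):dx=+1,dy=+6->C; (1,4):dx=-5,dy=+4->D; (1,5):dx=-7,dy=-4->C
  (1,6):dx=-6,dy=-2->C; (2,3):dx=+4,dy=+4->C; (2,4):dx=-2,dy=+2->D; (2,5):dx=-4,dy=-6->C
  (2,6):dx=-3,dy=-4->C; (3,4):dx=-6,dy=-2->C; (3,5):dx=-8,dy=-10->C; (3,6):dx=-7,dy=-8->C
  (4,5):dx=-2,dy=-8->C; (4,6):dx=-1,dy=-6->C; (5,6):dx=+1,dy=+2->C
Step 2: C = 12, D = 3, total pairs = 15.
Step 3: tau = (C - D)/(n(n-1)/2) = (12 - 3)/15 = 0.600000.
Step 4: Exact two-sided p-value (enumerate n! = 720 permutations of y under H0): p = 0.136111.
Step 5: alpha = 0.05. fail to reject H0.

tau_b = 0.6000 (C=12, D=3), p = 0.136111, fail to reject H0.


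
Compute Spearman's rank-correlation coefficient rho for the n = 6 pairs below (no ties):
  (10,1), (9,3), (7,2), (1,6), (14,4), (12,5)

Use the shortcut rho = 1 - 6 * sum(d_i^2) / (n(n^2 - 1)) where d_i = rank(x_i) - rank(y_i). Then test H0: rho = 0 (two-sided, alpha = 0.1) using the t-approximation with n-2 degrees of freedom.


Step 1: Rank x and y separately (midranks; no ties here).
rank(x): 10->4, 9->3, 7->2, 1->1, 14->6, 12->5
rank(y): 1->1, 3->3, 2->2, 6->6, 4->4, 5->5
Step 2: d_i = R_x(i) - R_y(i); compute d_i^2.
  (4-1)^2=9, (3-3)^2=0, (2-2)^2=0, (1-6)^2=25, (6-4)^2=4, (5-5)^2=0
sum(d^2) = 38.
Step 3: rho = 1 - 6*38 / (6*(6^2 - 1)) = 1 - 228/210 = -0.085714.
Step 4: Under H0, t = rho * sqrt((n-2)/(1-rho^2)) = -0.1721 ~ t(4).
Step 5: Two-sided p-value from the t-distribution with 4 df = 0.871743.
Step 6: alpha = 0.1. fail to reject H0.

rho = -0.0857, p = 0.871743, fail to reject H0 at alpha = 0.1.


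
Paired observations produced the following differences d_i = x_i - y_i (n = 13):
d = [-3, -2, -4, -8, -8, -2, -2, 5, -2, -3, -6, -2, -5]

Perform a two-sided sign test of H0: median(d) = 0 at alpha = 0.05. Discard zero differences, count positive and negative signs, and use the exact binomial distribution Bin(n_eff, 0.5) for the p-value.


Step 1: Discard zero differences. Original n = 13; n_eff = number of nonzero differences = 13.
Nonzero differences (with sign): -3, -2, -4, -8, -8, -2, -2, +5, -2, -3, -6, -2, -5
Step 2: Count signs: positive = 1, negative = 12.
Step 3: Under H0: P(positive) = 0.5, so the number of positives S ~ Bin(13, 0.5).
Step 4: Two-sided exact p-value = sum of Bin(13,0.5) probabilities at or below the observed probability = 0.003418.
Step 5: alpha = 0.05. reject H0.

n_eff = 13, pos = 1, neg = 12, p = 0.003418, reject H0.


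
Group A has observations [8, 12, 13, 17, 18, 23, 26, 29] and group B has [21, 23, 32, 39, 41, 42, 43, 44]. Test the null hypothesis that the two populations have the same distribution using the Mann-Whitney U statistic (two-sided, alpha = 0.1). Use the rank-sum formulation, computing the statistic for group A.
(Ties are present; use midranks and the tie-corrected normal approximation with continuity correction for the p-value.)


Step 1: Combine and sort all 16 observations; assign midranks.
sorted (value, group): (8,X), (12,X), (13,X), (17,X), (18,X), (21,Y), (23,X), (23,Y), (26,X), (29,X), (32,Y), (39,Y), (41,Y), (42,Y), (43,Y), (44,Y)
ranks: 8->1, 12->2, 13->3, 17->4, 18->5, 21->6, 23->7.5, 23->7.5, 26->9, 29->10, 32->11, 39->12, 41->13, 42->14, 43->15, 44->16
Step 2: Rank sum for X: R1 = 1 + 2 + 3 + 4 + 5 + 7.5 + 9 + 10 = 41.5.
Step 3: U_X = R1 - n1(n1+1)/2 = 41.5 - 8*9/2 = 41.5 - 36 = 5.5.
       U_Y = n1*n2 - U_X = 64 - 5.5 = 58.5.
Step 4: Ties are present, so use the tie-corrected normal approximation (with continuity correction) for the p-value.
Step 5: p-value = 0.006284; compare to alpha = 0.1. reject H0.

U_X = 5.5, p = 0.006284, reject H0 at alpha = 0.1.


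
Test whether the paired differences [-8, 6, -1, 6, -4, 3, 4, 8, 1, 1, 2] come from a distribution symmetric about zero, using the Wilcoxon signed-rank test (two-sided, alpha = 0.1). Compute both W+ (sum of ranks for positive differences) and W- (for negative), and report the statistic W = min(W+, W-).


Step 1: Drop any zero differences (none here) and take |d_i|.
|d| = [8, 6, 1, 6, 4, 3, 4, 8, 1, 1, 2]
Step 2: Midrank |d_i| (ties get averaged ranks).
ranks: |8|->10.5, |6|->8.5, |1|->2, |6|->8.5, |4|->6.5, |3|->5, |4|->6.5, |8|->10.5, |1|->2, |1|->2, |2|->4
Step 3: Attach original signs; sum ranks with positive sign and with negative sign.
W+ = 8.5 + 8.5 + 5 + 6.5 + 10.5 + 2 + 2 + 4 = 47
W- = 10.5 + 2 + 6.5 = 19
(Check: W+ + W- = 66 should equal n(n+1)/2 = 66.)
Step 4: Test statistic W = min(W+, W-) = 19.
Step 5: Ties in |d|, so use the tie-corrected normal approximation.
        E[W] = n(n+1)/4 = 11*12/4 = 33.
        Tie groups: |d|=1 (t=3), |d|=4 (t=2), |d|=6 (t=2), |d|=8 (t=2); sum(t^3 - t) = 42.
        Var[W] = n(n+1)(2n+1)/24 - sum(t^3-t)/48 = 3036/24 - 42/48 = 125.625.
        z = (W - E[W]) / sqrt(Var[W]) = (19 - 33) / 11.2083 = -1.2491.
        Two-sided p = 2*Phi(z) = 0.211636.
Step 6: alpha = 0.1. fail to reject H0.

W+ = 47, W- = 19, W = min = 19, p = 0.211636, fail to reject H0.


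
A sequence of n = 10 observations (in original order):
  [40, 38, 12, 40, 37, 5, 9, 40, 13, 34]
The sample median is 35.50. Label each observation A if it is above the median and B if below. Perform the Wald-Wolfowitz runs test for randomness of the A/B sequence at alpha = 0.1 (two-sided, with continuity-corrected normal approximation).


Step 1: Compute median = 35.50; label A = above, B = below.
Labels in order: AABAABBABB  (n_A = 5, n_B = 5)
Step 2: Count runs R = 6.
Step 3: Under H0 (random ordering), E[R] = 2*n_A*n_B/(n_A+n_B) + 1 = 2*5*5/10 + 1 = 6.0000.
        Var[R] = 2*n_A*n_B*(2*n_A*n_B - n_A - n_B) / ((n_A+n_B)^2 * (n_A+n_B-1)) = 2000/900 = 2.2222.
        SD[R] = 1.4907.
Step 4: R = E[R], so z = 0 with no continuity correction.
Step 5: Two-sided p-value via normal approximation = 2*(1 - Phi(|z|)) = 1.000000.
Step 6: alpha = 0.1. fail to reject H0.

R = 6, z = 0.0000, p = 1.000000, fail to reject H0.


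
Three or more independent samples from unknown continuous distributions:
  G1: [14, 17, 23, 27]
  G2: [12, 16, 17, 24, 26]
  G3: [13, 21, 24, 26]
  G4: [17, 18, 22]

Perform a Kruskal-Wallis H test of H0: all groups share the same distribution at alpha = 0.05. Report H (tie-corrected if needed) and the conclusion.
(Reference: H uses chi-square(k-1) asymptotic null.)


Step 1: Combine all N = 16 observations and assign midranks.
sorted (value, group, rank): (12,G2,1), (13,G3,2), (14,G1,3), (16,G2,4), (17,G1,6), (17,G2,6), (17,G4,6), (18,G4,8), (21,G3,9), (22,G4,10), (23,G1,11), (24,G2,12.5), (24,G3,12.5), (26,G2,14.5), (26,G3,14.5), (27,G1,16)
Step 2: Sum ranks within each group.
R_1 = 36 (n_1 = 4)
R_2 = 38 (n_2 = 5)
R_3 = 38 (n_3 = 4)
R_4 = 24 (n_4 = 3)
Step 3: H = 12/(N(N+1)) * sum(R_i^2/n_i) - 3(N+1)
     = 12/(16*17) * (36^2/4 + 38^2/5 + 38^2/4 + 24^2/3) - 3*17
     = 0.044118 * 1165.8 - 51
     = 0.432353.
Step 4: Ties present; correction factor C = 1 - 36/(16^3 - 16) = 0.991176. Corrected H = 0.432353 / 0.991176 = 0.436202.
Step 5: Under H0, H ~ chi^2(3); p-value = 0.932667.
Step 6: alpha = 0.05. fail to reject H0.

H = 0.4362, df = 3, p = 0.932667, fail to reject H0.


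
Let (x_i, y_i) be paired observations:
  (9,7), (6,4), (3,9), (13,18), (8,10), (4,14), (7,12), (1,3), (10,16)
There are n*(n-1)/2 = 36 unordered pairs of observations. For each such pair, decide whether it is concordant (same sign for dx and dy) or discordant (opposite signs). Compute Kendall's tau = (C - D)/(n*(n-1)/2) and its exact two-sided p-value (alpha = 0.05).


Step 1: Enumerate the 36 unordered pairs (i,j) with i<j and classify each by sign(x_j-x_i) * sign(y_j-y_i).
  (1,2):dx=-3,dy=-3->C; (1,3):dx=-6,dy=+2->D; (1,4):dx=+4,dy=+11->C; (1,5):dx=-1,dy=+3->D
  (1,6):dx=-5,dy=+7->D; (1,7):dx=-2,dy=+5->D; (1,8):dx=-8,dy=-4->C; (1,9):dx=+1,dy=+9->C
  (2,3):dx=-3,dy=+5->D; (2,4):dx=+7,dy=+14->C; (2,5):dx=+2,dy=+6->C; (2,6):dx=-2,dy=+10->D
  (2,7):dx=+1,dy=+8->C; (2,8):dx=-5,dy=-1->C; (2,9):dx=+4,dy=+12->C; (3,4):dx=+10,dy=+9->C
  (3,5):dx=+5,dy=+1->C; (3,6):dx=+1,dy=+5->C; (3,7):dx=+4,dy=+3->C; (3,8):dx=-2,dy=-6->C
  (3,9):dx=+7,dy=+7->C; (4,5):dx=-5,dy=-8->C; (4,6):dx=-9,dy=-4->C; (4,7):dx=-6,dy=-6->C
  (4,8):dx=-12,dy=-15->C; (4,9):dx=-3,dy=-2->C; (5,6):dx=-4,dy=+4->D; (5,7):dx=-1,dy=+2->D
  (5,8):dx=-7,dy=-7->C; (5,9):dx=+2,dy=+6->C; (6,7):dx=+3,dy=-2->D; (6,8):dx=-3,dy=-11->C
  (6,9):dx=+6,dy=+2->C; (7,8):dx=-6,dy=-9->C; (7,9):dx=+3,dy=+4->C; (8,9):dx=+9,dy=+13->C
Step 2: C = 27, D = 9, total pairs = 36.
Step 3: tau = (C - D)/(n(n-1)/2) = (27 - 9)/36 = 0.500000.
Step 4: Exact two-sided p-value (enumerate n! = 362880 permutations of y under H0): p = 0.075176.
Step 5: alpha = 0.05. fail to reject H0.

tau_b = 0.5000 (C=27, D=9), p = 0.075176, fail to reject H0.


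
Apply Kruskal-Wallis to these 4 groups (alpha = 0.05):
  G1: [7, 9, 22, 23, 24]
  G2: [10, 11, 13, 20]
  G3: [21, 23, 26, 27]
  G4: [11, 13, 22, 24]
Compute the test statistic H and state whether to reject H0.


Step 1: Combine all N = 17 observations and assign midranks.
sorted (value, group, rank): (7,G1,1), (9,G1,2), (10,G2,3), (11,G2,4.5), (11,G4,4.5), (13,G2,6.5), (13,G4,6.5), (20,G2,8), (21,G3,9), (22,G1,10.5), (22,G4,10.5), (23,G1,12.5), (23,G3,12.5), (24,G1,14.5), (24,G4,14.5), (26,G3,16), (27,G3,17)
Step 2: Sum ranks within each group.
R_1 = 40.5 (n_1 = 5)
R_2 = 22 (n_2 = 4)
R_3 = 54.5 (n_3 = 4)
R_4 = 36 (n_4 = 4)
Step 3: H = 12/(N(N+1)) * sum(R_i^2/n_i) - 3(N+1)
     = 12/(17*18) * (40.5^2/5 + 22^2/4 + 54.5^2/4 + 36^2/4) - 3*18
     = 0.039216 * 1515.61 - 54
     = 5.435784.
Step 4: Ties present; correction factor C = 1 - 30/(17^3 - 17) = 0.993873. Corrected H = 5.435784 / 0.993873 = 5.469297.
Step 5: Under H0, H ~ chi^2(3); p-value = 0.140487.
Step 6: alpha = 0.05. fail to reject H0.

H = 5.4693, df = 3, p = 0.140487, fail to reject H0.


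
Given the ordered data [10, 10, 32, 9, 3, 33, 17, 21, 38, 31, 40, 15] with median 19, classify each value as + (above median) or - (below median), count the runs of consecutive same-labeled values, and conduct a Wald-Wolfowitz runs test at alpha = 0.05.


Step 1: Compute median = 19; label A = above, B = below.
Labels in order: BBABBABAAAAB  (n_A = 6, n_B = 6)
Step 2: Count runs R = 7.
Step 3: Under H0 (random ordering), E[R] = 2*n_A*n_B/(n_A+n_B) + 1 = 2*6*6/12 + 1 = 7.0000.
        Var[R] = 2*n_A*n_B*(2*n_A*n_B - n_A - n_B) / ((n_A+n_B)^2 * (n_A+n_B-1)) = 4320/1584 = 2.7273.
        SD[R] = 1.6514.
Step 4: R = E[R], so z = 0 with no continuity correction.
Step 5: Two-sided p-value via normal approximation = 2*(1 - Phi(|z|)) = 1.000000.
Step 6: alpha = 0.05. fail to reject H0.

R = 7, z = 0.0000, p = 1.000000, fail to reject H0.


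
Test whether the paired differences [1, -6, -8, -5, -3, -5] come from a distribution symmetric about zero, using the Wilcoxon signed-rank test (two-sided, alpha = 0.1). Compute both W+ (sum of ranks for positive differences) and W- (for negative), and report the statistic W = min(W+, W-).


Step 1: Drop any zero differences (none here) and take |d_i|.
|d| = [1, 6, 8, 5, 3, 5]
Step 2: Midrank |d_i| (ties get averaged ranks).
ranks: |1|->1, |6|->5, |8|->6, |5|->3.5, |3|->2, |5|->3.5
Step 3: Attach original signs; sum ranks with positive sign and with negative sign.
W+ = 1 = 1
W- = 5 + 6 + 3.5 + 2 + 3.5 = 20
(Check: W+ + W- = 21 should equal n(n+1)/2 = 21.)
Step 4: Test statistic W = min(W+, W-) = 1.
Step 5: Ties in |d|, so use the tie-corrected normal approximation.
        E[W] = n(n+1)/4 = 6*7/4 = 10.5.
        Tie groups: |d|=5 (t=2); sum(t^3 - t) = 6.
        Var[W] = n(n+1)(2n+1)/24 - sum(t^3-t)/48 = 546/24 - 6/48 = 22.625.
        z = (W - E[W]) / sqrt(Var[W]) = (1 - 10.5) / 4.7566 = -1.9972.
        Two-sided p = 2*Phi(z) = 0.045800.
Step 6: alpha = 0.1. reject H0.

W+ = 1, W- = 20, W = min = 1, p = 0.045800, reject H0.
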